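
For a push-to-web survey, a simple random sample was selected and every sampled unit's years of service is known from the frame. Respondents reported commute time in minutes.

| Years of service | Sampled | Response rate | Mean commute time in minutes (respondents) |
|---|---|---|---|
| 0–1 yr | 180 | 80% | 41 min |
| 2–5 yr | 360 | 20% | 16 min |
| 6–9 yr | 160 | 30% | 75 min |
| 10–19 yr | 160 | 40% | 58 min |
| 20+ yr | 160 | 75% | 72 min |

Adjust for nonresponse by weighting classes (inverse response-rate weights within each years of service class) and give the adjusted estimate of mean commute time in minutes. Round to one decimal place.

With weight = n_sampled/n_responded per class, the weighted class total is n_sampled:
  0–1 yr: 180 × 41 = 7380
  2–5 yr: 360 × 16 = 5760
  6–9 yr: 160 × 75 = 12,000
  10–19 yr: 160 × 58 = 9280
  20+ yr: 160 × 72 = 11,520
Adjusted estimate = 45,940 / 1,020 = 45.0392 → 45.0.

45.0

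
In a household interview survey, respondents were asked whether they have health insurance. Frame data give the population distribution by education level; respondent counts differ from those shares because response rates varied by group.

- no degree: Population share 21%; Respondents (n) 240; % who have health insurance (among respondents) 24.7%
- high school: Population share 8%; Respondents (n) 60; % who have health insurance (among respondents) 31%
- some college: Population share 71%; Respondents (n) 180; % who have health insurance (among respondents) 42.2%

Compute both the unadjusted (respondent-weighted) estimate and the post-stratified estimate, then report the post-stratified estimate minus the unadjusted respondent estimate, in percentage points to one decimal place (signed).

+5.6 percentage points

Naive respondent-only estimate (weights = respondent counts):
  (240/480)×24.7 + (60/480)×31 + (180/480)×42.2 = 32.05%
Post-stratified estimate weights by population shares:
  0.21×24.7 + 0.08×31 + 0.71×42.2 = 37.629%
Difference = 37.629 − 32.05 = 5.579 pp.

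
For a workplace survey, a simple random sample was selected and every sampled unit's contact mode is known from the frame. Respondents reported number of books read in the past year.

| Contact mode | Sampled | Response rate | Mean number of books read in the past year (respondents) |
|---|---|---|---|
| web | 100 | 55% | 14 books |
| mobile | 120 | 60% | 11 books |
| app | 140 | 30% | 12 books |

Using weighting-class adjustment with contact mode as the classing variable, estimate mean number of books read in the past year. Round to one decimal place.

Each respondent's weight = sampled/responded in their class; summing within a class gives n_sampled, so:
  web: 100 × 14 = 1400
  mobile: 120 × 11 = 1320
  app: 140 × 12 = 1680
Adjusted estimate = 4400 / 360 = 12.2222 → 12.2.

12.2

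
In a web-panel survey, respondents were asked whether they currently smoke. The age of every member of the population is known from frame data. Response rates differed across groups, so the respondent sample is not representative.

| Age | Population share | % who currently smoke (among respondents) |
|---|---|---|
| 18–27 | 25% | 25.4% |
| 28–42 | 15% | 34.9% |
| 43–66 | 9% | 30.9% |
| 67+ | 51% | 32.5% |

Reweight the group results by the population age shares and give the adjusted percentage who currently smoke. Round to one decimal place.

Reweight to the known age distribution:
  18–27: 0.25 × 25.4 = 6.35
  28–42: 0.15 × 34.9 = 5.235
  43–66: 0.09 × 30.9 = 2.781
  67+: 0.51 × 32.5 = 16.575
Post-stratified estimate = 30.941 → 30.9%.

30.9%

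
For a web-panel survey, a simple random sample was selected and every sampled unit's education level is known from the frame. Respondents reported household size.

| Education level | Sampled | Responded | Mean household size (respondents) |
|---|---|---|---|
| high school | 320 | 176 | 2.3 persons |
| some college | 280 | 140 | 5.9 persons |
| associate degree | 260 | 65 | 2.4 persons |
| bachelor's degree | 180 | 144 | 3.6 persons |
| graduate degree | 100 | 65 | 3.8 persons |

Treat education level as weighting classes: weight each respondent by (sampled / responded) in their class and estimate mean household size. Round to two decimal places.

Response rates by class: high school 176/320 = 55%, some college 140/280 = 50%, associate degree 65/260 = 25%, bachelor's degree 144/180 = 80%, graduate degree 65/100 = 65%.
Each respondent's weight = sampled/responded in their class; summing within a class gives n_sampled, so:
  high school: 320 × 2.3 = 736
  some college: 280 × 5.9 = 1652
  associate degree: 260 × 2.4 = 624
  bachelor's degree: 180 × 3.6 = 648
  graduate degree: 100 × 3.8 = 380
Adjusted estimate = 4040 / 1,140 = 3.54386 → 3.54.

3.54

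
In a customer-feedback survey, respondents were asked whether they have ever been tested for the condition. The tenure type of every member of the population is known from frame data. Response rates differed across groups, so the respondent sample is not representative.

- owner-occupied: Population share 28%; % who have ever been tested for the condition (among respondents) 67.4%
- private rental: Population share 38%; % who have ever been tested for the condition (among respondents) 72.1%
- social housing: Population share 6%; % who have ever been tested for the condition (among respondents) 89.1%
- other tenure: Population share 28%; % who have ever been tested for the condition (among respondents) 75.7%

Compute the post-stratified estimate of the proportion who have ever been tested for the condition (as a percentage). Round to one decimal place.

72.8%

Each cell contributes population-share × respondent value:
  owner-occupied: 0.28 × 67.4 = 18.872
  private rental: 0.38 × 72.1 = 27.398
  social housing: 0.06 × 89.1 = 5.346
  other tenure: 0.28 × 75.7 = 21.196
Post-stratified estimate = 72.812 → 72.8%.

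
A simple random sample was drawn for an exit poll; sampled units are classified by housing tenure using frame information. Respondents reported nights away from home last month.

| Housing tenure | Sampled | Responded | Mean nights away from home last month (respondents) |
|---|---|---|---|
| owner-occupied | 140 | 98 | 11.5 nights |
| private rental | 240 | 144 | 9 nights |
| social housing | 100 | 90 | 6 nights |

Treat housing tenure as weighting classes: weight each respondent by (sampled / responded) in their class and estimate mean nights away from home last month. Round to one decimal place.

Class response rates: owner-occupied 98/140 = 70%, private rental 144/240 = 60%, social housing 90/100 = 90%.
Each respondent's weight = sampled/responded in their class; summing within a class gives n_sampled, so:
  owner-occupied: 140 × 11.5 = 1610
  private rental: 240 × 9 = 2160
  social housing: 100 × 6 = 600
Adjusted estimate = 4370 / 480 = 9.10417 → 9.1.

9.1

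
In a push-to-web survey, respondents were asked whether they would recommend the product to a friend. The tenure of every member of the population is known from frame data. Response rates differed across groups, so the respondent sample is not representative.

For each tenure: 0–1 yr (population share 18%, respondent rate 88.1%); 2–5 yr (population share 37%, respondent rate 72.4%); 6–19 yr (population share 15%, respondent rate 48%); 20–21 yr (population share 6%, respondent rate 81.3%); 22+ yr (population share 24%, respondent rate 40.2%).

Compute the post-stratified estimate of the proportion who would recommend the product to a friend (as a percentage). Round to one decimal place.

64.4%

Post-stratification weights by population share, not respondent share:
  0–1 yr: 0.18 × 88.1 = 15.858
  2–5 yr: 0.37 × 72.4 = 26.788
  6–19 yr: 0.15 × 48 = 7.2
  20–21 yr: 0.06 × 81.3 = 4.878
  22+ yr: 0.24 × 40.2 = 9.648
Post-stratified estimate = 64.372 → 64.4%.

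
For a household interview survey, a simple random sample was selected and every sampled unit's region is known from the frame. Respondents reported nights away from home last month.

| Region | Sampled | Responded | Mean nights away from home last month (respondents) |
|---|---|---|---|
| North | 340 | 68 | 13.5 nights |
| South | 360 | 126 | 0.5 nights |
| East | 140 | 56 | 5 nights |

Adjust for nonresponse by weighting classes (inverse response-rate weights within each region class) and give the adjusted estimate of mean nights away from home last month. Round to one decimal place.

6.5

Response rates by class: North 68/340 = 20%, South 126/360 = 35%, East 56/140 = 40%.
Each respondent's weight = sampled/responded in their class; summing within a class gives n_sampled, so:
  North: 340 × 13.5 = 4590
  South: 360 × 0.5 = 180
  East: 140 × 5 = 700
Adjusted estimate = 5470 / 840 = 6.5119 → 6.5.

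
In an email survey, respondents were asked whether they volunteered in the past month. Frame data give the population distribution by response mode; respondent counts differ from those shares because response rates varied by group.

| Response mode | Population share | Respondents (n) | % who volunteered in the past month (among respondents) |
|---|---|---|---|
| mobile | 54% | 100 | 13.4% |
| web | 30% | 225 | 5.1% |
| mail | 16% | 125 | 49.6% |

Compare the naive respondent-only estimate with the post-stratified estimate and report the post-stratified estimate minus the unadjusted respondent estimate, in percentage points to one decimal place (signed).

-2.6 percentage points

Unadjusted (pooled respondent) estimate weights by respondent counts:
  (100/450)×13.4 + (225/450)×5.1 + (125/450)×49.6 = 19.3056%
Reweighting by population response mode shares:
  0.54×13.4 + 0.3×5.1 + 0.16×49.6 = 16.702%
Difference = 16.702 − 19.3056 = -2.6036 pp.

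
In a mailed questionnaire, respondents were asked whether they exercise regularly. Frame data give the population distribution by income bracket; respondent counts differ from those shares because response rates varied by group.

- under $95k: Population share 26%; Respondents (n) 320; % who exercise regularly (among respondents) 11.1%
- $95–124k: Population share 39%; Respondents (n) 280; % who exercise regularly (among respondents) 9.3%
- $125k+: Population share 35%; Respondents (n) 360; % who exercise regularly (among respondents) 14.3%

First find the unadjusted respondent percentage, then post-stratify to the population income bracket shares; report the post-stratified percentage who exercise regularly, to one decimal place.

11.5%

Naive respondent-only estimate (weights = respondent counts):
  (320/960)×11.1 + (280/960)×9.3 + (360/960)×14.3 = 11.775%
Reweighting by population income bracket shares:
  0.26×11.1 + 0.39×9.3 + 0.35×14.3 = 11.518%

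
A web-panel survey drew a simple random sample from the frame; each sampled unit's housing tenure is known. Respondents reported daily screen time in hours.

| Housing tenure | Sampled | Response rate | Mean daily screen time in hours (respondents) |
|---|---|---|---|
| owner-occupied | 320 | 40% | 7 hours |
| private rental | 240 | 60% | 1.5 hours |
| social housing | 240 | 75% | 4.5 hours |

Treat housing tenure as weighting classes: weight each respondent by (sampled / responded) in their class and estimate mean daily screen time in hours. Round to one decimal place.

Weighting each respondent by the inverse class response rate inflates each class back to its sampled size, so the class weight is n_sampled:
  owner-occupied: 320 × 7 = 2240
  private rental: 240 × 1.5 = 360
  social housing: 240 × 4.5 = 1080
Adjusted estimate = 3680 / 800 = 4.6 → 4.6.

4.6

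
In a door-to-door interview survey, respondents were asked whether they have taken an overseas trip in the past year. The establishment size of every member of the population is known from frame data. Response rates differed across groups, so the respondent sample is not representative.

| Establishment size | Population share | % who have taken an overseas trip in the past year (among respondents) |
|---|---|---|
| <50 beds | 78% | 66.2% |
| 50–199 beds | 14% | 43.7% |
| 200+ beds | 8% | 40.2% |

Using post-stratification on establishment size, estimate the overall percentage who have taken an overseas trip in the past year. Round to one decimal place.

61.0%

Each cell contributes population-share × respondent value:
  <50 beds: 0.78 × 66.2 = 51.636
  50–199 beds: 0.14 × 43.7 = 6.118
  200+ beds: 0.08 × 40.2 = 3.216
Post-stratified estimate = 60.97 → 61.0%.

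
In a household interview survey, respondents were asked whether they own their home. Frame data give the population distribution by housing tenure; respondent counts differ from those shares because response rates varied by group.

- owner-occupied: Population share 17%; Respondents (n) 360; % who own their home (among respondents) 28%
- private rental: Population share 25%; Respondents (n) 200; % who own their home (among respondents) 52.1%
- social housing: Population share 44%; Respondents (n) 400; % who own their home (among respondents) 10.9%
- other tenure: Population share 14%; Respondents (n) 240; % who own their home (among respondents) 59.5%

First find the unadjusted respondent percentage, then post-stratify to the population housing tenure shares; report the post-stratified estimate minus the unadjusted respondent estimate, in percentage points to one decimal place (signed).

Without adjustment, the pooled respondent share is:
  (360/1200)×28 + (200/1200)×52.1 + (400/1200)×10.9 + (240/1200)×59.5 = 32.6167%
Reweighting by population housing tenure shares:
  0.17×28 + 0.25×52.1 + 0.44×10.9 + 0.14×59.5 = 30.911%
Difference = 30.911 − 32.6167 = -1.7057 pp.

-1.7 percentage points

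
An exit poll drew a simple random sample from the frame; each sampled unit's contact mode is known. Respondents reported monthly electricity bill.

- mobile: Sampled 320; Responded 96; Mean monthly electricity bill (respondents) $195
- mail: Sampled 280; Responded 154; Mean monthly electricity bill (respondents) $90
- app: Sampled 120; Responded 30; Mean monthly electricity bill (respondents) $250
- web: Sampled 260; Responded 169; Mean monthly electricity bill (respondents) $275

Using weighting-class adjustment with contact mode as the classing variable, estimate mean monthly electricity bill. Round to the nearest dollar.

$193

Response rates by class: mobile 96/320 = 30%, mail 154/280 = 55%, app 30/120 = 25%, web 169/260 = 65%.
Inverse-response-rate weighting restores each class to its sampled count, so class totals weight by n_sampled:
  mobile: 320 × 195 = 62,400
  mail: 280 × 90 = 25,200
  app: 120 × 250 = 30,000
  web: 260 × 275 = 71,500
Adjusted estimate = 189,100 / 980 = 192.959 → $193.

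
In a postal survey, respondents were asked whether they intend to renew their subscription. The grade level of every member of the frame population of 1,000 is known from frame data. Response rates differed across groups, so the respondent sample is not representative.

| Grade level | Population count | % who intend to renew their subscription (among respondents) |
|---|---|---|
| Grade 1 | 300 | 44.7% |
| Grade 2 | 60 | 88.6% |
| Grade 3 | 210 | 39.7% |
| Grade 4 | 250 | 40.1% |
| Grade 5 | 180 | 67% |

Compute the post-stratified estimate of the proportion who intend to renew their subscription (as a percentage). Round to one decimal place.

49.1%

Weight each group's respondent value by its population share:
  Grade 1: (300/1,000) × 44.7 = 13.41
  Grade 2: (60/1,000) × 88.6 = 5.316
  Grade 3: (210/1,000) × 39.7 = 8.337
  Grade 4: (250/1,000) × 40.1 = 10.025
  Grade 5: (180/1,000) × 67 = 12.06
Post-stratified estimate = 49.148 → 49.1%.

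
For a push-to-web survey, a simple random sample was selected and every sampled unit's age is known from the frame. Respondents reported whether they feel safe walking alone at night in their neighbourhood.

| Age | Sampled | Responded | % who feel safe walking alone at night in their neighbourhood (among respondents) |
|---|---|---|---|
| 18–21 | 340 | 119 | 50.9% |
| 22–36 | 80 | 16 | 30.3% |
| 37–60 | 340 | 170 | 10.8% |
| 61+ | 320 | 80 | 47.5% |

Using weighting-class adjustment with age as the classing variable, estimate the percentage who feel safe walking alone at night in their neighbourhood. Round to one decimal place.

Response rates by class: 18–21 119/340 = 35%, 22–36 16/80 = 20%, 37–60 170/340 = 50%, 61+ 80/320 = 25%.
Inverse-response-rate weighting restores each class to its sampled count, so class totals weight by n_sampled:
  18–21: 340 × 50.9 = 17,306
  22–36: 80 × 30.3 = 2424
  37–60: 340 × 10.8 = 3672
  61+: 320 × 47.5 = 15,200
Adjusted estimate = 38,602 / 1,080 = 35.7426 → 35.7%.

35.7%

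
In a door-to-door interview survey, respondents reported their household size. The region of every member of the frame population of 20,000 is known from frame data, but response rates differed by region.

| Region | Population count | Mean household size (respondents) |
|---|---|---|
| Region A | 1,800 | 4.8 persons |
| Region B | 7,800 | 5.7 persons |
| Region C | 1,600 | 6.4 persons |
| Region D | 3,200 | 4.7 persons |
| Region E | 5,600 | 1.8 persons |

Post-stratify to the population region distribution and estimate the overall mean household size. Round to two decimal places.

4.42

Post-stratification weights by population share, not respondent share:
  Region A: (1,800/20,000) × 4.8 = 0.432
  Region B: (7,800/20,000) × 5.7 = 2.223
  Region C: (1,600/20,000) × 6.4 = 0.512
  Region D: (3,200/20,000) × 4.7 = 0.752
  Region E: (5,600/20,000) × 1.8 = 0.504
Post-stratified estimate = 4.423 → 4.42.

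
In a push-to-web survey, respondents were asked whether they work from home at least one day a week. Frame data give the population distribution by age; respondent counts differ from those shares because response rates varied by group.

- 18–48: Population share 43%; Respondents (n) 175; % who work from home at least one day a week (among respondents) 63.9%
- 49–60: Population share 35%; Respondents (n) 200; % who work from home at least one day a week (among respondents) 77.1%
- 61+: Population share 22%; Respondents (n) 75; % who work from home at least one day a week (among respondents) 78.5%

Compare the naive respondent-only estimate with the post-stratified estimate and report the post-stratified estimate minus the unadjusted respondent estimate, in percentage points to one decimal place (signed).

-0.5 percentage points

Unadjusted (pooled respondent) estimate weights by respondent counts:
  (175/450)×63.9 + (200/450)×77.1 + (75/450)×78.5 = 72.2%
Post-stratified estimate weights by population shares:
  0.43×63.9 + 0.35×77.1 + 0.22×78.5 = 71.732%
Difference = 71.732 − 72.2 = -0.468 pp.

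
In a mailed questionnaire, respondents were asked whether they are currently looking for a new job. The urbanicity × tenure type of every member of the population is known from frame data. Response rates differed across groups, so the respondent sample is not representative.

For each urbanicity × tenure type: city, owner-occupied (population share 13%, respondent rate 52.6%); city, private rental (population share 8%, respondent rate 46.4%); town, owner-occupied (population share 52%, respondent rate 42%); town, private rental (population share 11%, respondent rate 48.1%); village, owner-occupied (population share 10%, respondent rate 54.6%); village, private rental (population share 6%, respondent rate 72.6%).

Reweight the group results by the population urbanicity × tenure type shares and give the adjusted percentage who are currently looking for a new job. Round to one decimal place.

47.5%

Post-stratification weights by population share, not respondent share:
  city, owner-occupied: 0.13 × 52.6 = 6.838
  city, private rental: 0.08 × 46.4 = 3.712
  town, owner-occupied: 0.52 × 42 = 21.84
  town, private rental: 0.11 × 48.1 = 5.291
  village, owner-occupied: 0.1 × 54.6 = 5.46
  village, private rental: 0.06 × 72.6 = 4.356
Post-stratified estimate = 47.497 → 47.5%.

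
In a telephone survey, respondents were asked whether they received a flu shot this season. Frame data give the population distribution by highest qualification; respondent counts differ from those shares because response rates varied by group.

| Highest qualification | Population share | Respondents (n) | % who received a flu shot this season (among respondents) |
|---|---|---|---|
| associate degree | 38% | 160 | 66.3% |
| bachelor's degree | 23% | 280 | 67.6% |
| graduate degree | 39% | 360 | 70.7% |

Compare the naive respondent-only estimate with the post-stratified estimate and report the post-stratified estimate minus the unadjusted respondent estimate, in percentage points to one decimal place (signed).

-0.4 percentage points

Without adjustment, the pooled respondent share is:
  (160/800)×66.3 + (280/800)×67.6 + (360/800)×70.7 = 68.735%
Reweighting by population highest qualification shares:
  0.38×66.3 + 0.23×67.6 + 0.39×70.7 = 68.315%
Difference = 68.315 − 68.735 = -0.42 pp.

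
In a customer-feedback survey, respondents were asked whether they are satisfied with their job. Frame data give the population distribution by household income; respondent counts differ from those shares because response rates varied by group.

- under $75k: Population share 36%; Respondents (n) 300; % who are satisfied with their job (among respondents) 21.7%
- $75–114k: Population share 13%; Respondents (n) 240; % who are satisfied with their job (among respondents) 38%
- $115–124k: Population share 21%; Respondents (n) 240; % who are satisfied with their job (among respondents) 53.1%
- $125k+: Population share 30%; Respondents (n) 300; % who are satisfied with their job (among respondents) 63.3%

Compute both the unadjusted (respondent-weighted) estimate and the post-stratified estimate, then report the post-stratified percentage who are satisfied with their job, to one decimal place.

Unadjusted (pooled respondent) estimate weights by respondent counts:
  (300/1080)×21.7 + (240/1080)×38 + (240/1080)×53.1 + (300/1080)×63.3 = 43.8556%
Post-stratified estimate weights by population shares:
  0.36×21.7 + 0.13×38 + 0.21×53.1 + 0.3×63.3 = 42.893%

42.9%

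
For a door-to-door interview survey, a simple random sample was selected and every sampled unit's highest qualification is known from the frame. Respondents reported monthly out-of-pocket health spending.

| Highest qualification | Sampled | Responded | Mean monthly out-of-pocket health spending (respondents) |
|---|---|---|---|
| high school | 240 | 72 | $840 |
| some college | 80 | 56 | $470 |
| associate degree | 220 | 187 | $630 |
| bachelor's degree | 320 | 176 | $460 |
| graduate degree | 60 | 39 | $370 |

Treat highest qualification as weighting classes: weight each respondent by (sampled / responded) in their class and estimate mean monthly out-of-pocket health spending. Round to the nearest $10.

Class response rates: high school 72/240 = 30%, some college 56/80 = 70%, associate degree 187/220 = 85%, bachelor's degree 176/320 = 55%, graduate degree 39/60 = 65%.
Inverse-response-rate weighting restores each class to its sampled count, so class totals weight by n_sampled:
  high school: 240 × 840 = 201,600
  some college: 80 × 470 = 37,600
  associate degree: 220 × 630 = 138,600
  bachelor's degree: 320 × 460 = 147,200
  graduate degree: 60 × 370 = 22,200
Adjusted estimate = 547,200 / 920 = 594.783 → $590.

$590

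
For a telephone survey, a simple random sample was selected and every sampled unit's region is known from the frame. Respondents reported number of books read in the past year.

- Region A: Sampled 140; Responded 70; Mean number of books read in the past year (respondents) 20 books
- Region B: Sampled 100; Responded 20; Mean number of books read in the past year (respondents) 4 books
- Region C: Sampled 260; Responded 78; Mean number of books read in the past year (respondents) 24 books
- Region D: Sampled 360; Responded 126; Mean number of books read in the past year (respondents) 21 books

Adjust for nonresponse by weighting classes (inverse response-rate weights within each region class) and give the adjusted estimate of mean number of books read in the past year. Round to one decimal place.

19.8

Class response rates: Region A 70/140 = 50%, Region B 20/100 = 20%, Region C 78/260 = 30%, Region D 126/360 = 35%.
Each respondent's weight = sampled/responded in their class; summing within a class gives n_sampled, so:
  Region A: 140 × 20 = 2800
  Region B: 100 × 4 = 400
  Region C: 260 × 24 = 6240
  Region D: 360 × 21 = 7560
Adjusted estimate = 17,000 / 860 = 19.7674 → 19.8.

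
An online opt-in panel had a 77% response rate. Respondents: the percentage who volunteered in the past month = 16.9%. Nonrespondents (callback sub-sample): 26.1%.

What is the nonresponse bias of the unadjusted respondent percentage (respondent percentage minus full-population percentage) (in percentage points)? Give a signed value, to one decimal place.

-2.1 percentage points

Nonresponse fraction = 1 − 0.77 = 0.23.
Bias = (nonresponse fraction) × (respondent percentage − nonrespondent percentage)
     = 0.23 × (16.9 − 26.1) = 0.23 × -9.2 = -2.116.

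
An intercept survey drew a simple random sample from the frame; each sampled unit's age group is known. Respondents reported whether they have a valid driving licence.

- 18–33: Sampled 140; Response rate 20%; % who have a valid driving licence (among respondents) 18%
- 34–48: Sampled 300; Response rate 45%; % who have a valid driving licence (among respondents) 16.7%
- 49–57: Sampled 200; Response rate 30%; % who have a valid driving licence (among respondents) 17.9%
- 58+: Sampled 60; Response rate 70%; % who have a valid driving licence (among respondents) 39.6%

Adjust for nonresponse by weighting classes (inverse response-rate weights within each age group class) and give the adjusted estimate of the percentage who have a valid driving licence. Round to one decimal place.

19.3%

With weight = n_sampled/n_responded per class, the weighted class total is n_sampled:
  18–33: 140 × 18 = 2520
  34–48: 300 × 16.7 = 5010
  49–57: 200 × 17.9 = 3580
  58+: 60 × 39.6 = 2376
Adjusted estimate = 13,486 / 700 = 19.2657 → 19.3%.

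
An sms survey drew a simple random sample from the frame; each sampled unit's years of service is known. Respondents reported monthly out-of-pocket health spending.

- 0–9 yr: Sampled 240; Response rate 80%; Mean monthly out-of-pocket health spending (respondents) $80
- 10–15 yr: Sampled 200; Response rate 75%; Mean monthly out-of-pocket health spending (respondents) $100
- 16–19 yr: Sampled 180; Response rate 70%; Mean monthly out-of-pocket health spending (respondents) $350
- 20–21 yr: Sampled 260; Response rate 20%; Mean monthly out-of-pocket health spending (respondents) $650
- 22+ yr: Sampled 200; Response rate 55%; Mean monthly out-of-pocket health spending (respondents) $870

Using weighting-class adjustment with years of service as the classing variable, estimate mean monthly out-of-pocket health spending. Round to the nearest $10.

$410

With weight = n_sampled/n_responded per class, the weighted class total is n_sampled:
  0–9 yr: 240 × 80 = 19,200
  10–15 yr: 200 × 100 = 20,000
  16–19 yr: 180 × 350 = 63,000
  20–21 yr: 260 × 650 = 169,000
  22+ yr: 200 × 870 = 174,000
Adjusted estimate = 445,200 / 1,080 = 412.222 → $410.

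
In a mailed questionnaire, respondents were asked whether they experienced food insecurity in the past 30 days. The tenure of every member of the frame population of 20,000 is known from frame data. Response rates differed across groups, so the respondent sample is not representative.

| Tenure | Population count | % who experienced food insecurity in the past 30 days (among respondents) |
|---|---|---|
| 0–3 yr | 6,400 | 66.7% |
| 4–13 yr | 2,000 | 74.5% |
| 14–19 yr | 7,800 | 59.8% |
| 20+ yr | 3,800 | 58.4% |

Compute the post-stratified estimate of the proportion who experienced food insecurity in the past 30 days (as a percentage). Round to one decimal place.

63.2%

Each cell contributes population-share × respondent value:
  0–3 yr: (6,400/20,000) × 66.7 = 21.344
  4–13 yr: (2,000/20,000) × 74.5 = 7.45
  14–19 yr: (7,800/20,000) × 59.8 = 23.322
  20+ yr: (3,800/20,000) × 58.4 = 11.096
Post-stratified estimate = 63.212 → 63.2%.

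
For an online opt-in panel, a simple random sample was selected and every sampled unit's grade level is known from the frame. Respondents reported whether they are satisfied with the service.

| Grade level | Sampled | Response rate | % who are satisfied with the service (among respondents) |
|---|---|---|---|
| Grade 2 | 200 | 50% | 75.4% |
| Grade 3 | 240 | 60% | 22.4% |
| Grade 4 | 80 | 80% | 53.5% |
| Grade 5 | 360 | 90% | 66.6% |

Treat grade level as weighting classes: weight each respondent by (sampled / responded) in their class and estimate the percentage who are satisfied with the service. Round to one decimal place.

With weight = n_sampled/n_responded per class, the weighted class total is n_sampled:
  Grade 2: 200 × 75.4 = 15080
  Grade 3: 240 × 22.4 = 5376
  Grade 4: 80 × 53.5 = 4280
  Grade 5: 360 × 66.6 = 23976
Adjusted estimate = 48,712 / 880 = 55.3545 → 55.4%.

55.4%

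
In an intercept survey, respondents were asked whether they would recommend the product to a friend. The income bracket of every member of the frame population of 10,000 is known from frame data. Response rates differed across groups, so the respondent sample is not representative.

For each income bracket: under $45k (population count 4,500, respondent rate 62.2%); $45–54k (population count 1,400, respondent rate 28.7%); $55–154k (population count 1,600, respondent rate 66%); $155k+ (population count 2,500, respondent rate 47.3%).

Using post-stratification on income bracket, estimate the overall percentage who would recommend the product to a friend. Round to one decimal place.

Reweight to the known income bracket distribution:
  under $45k: (4,500/10,000) × 62.2 = 27.99
  $45–54k: (1,400/10,000) × 28.7 = 4.018
  $55–154k: (1,600/10,000) × 66 = 10.56
  $155k+: (2,500/10,000) × 47.3 = 11.825
Post-stratified estimate = 54.393 → 54.4%.

54.4%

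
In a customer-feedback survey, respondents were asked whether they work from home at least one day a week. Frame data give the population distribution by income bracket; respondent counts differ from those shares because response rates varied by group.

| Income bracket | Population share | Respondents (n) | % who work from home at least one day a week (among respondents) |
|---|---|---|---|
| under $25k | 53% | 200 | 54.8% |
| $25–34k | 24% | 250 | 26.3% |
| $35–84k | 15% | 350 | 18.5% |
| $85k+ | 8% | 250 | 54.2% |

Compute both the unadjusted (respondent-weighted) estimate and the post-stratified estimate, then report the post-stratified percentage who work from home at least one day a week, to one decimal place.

Without adjustment, the pooled respondent share is:
  (200/1050)×54.8 + (250/1050)×26.3 + (350/1050)×18.5 + (250/1050)×54.2 = 35.7714%
Post-stratifying to population shares instead:
  0.53×54.8 + 0.24×26.3 + 0.15×18.5 + 0.08×54.2 = 42.467%

42.5%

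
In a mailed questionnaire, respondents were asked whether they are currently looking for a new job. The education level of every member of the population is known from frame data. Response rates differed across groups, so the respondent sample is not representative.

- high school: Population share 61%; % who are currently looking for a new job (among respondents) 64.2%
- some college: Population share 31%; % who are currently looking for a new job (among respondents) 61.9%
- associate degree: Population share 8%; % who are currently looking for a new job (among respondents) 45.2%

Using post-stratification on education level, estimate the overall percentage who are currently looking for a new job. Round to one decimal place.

Reweight to the known education level distribution:
  high school: 0.61 × 64.2 = 39.162
  some college: 0.31 × 61.9 = 19.189
  associate degree: 0.08 × 45.2 = 3.616
Post-stratified estimate = 61.967 → 62.0%.

62.0%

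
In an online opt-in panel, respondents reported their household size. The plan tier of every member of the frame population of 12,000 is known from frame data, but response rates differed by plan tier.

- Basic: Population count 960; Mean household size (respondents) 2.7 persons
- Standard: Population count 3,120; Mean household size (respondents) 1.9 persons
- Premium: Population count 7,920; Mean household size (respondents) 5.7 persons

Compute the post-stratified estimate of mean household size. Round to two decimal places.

Post-stratification weights by population share, not respondent share:
  Basic: (960/12,000) × 2.7 = 0.216
  Standard: (3,120/12,000) × 1.9 = 0.494
  Premium: (7,920/12,000) × 5.7 = 3.762
Post-stratified estimate = 4.472 → 4.47.

4.47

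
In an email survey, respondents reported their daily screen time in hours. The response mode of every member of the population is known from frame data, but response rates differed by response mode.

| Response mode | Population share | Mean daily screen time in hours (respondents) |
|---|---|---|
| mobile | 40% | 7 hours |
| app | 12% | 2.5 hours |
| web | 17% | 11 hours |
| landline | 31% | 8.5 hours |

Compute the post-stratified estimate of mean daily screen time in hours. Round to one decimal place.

7.6

Reweight to the known response mode distribution:
  mobile: 0.4 × 7 = 2.8
  app: 0.12 × 2.5 = 0.3
  web: 0.17 × 11 = 1.87
  landline: 0.31 × 8.5 = 2.635
Post-stratified estimate = 7.605 → 7.6.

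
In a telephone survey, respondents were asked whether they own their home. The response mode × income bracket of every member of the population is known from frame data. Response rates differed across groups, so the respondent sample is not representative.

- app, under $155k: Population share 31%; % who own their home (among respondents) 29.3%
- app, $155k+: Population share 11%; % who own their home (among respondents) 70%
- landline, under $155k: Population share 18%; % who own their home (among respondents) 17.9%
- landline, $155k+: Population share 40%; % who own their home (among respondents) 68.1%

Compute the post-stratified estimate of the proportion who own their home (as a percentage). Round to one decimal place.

Post-stratification weights by population share, not respondent share:
  app, under $155k: 0.31 × 29.3 = 9.083
  app, $155k+: 0.11 × 70 = 7.7
  landline, under $155k: 0.18 × 17.9 = 3.222
  landline, $155k+: 0.4 × 68.1 = 27.24
Post-stratified estimate = 47.245 → 47.2%.

47.2%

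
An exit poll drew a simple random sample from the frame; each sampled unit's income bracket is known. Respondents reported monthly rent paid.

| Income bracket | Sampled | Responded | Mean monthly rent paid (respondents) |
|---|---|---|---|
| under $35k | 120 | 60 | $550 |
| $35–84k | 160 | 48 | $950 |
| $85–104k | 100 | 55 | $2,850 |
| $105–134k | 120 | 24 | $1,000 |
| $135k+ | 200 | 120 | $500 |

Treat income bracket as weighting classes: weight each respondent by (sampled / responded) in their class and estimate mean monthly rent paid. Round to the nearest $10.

Class response rates: under $35k 60/120 = 50%, $35–84k 48/160 = 30%, $85–104k 55/100 = 55%, $105–134k 24/120 = 20%, $135k+ 120/200 = 60%.
Weighting each respondent by the inverse class response rate inflates each class back to its sampled size, so the class weight is n_sampled:
  under $35k: 120 × 550 = 66,000
  $35–84k: 160 × 950 = 152,000
  $85–104k: 100 × 2850 = 285,000
  $105–134k: 120 × 1000 = 120,000
  $135k+: 200 × 500 = 100,000
Adjusted estimate = 723,000 / 700 = 1032.86 → $1,030.

$1,030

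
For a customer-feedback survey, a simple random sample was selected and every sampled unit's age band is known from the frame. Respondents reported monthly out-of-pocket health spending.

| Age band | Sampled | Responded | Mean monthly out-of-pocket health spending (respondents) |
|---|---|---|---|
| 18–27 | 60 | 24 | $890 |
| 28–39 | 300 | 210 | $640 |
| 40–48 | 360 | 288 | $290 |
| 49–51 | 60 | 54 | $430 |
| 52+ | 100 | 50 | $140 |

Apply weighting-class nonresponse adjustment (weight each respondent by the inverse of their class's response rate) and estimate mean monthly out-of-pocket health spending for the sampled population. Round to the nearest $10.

Response rates by class: 18–27 24/60 = 40%, 28–39 210/300 = 70%, 40–48 288/360 = 80%, 49–51 54/60 = 90%, 52+ 50/100 = 50%.
Weighting each respondent by the inverse class response rate inflates each class back to its sampled size, so the class weight is n_sampled:
  18–27: 60 × 890 = 53,400
  28–39: 300 × 640 = 192,000
  40–48: 360 × 290 = 104,400
  49–51: 60 × 430 = 25,800
  52+: 100 × 140 = 14,000
Adjusted estimate = 389,600 / 880 = 442.727 → $440.

$440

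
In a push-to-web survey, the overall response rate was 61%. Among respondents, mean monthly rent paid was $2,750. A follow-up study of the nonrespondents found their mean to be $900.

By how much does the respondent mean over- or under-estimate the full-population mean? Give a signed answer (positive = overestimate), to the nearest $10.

Nonresponse fraction = 1 − 0.61 = 0.39.
Bias = (nonresponse fraction) × (respondent mean − nonrespondent mean)
     = 0.39 × (2750 − 900) = 0.39 × 1850 = 721.5.

+$720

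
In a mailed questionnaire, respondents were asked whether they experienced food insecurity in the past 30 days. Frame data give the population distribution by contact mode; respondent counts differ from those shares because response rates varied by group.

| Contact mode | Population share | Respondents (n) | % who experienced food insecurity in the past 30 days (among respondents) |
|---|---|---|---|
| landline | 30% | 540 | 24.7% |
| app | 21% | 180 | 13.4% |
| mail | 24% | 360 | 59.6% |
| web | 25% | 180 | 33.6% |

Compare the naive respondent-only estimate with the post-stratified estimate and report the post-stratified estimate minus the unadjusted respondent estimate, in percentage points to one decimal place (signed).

-1.4 percentage points

Unadjusted (pooled respondent) estimate weights by respondent counts:
  (540/1260)×24.7 + (180/1260)×13.4 + (360/1260)×59.6 + (180/1260)×33.6 = 34.3286%
Post-stratifying to population shares instead:
  0.3×24.7 + 0.21×13.4 + 0.24×59.6 + 0.25×33.6 = 32.928%
Difference = 32.928 − 34.3286 = -1.4006 pp.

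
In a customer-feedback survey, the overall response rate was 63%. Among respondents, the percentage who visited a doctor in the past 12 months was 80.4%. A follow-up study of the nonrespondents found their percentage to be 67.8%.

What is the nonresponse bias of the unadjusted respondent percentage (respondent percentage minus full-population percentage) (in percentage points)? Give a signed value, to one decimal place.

Nonresponse fraction = 1 − 0.63 = 0.37.
Bias = (nonresponse fraction) × (respondent percentage − nonrespondent percentage)
     = 0.37 × (80.4 − 67.8) = 0.37 × 12.6 = 4.662.

+4.7 percentage points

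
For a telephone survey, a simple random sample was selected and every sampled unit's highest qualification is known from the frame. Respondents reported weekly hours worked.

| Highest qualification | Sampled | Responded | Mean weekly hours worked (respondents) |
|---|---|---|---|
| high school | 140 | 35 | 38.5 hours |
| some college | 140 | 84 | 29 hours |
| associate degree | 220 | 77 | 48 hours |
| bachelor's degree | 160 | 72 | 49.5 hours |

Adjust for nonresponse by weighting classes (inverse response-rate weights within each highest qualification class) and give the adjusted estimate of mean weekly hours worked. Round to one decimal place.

42.3

Response rates by class: high school 35/140 = 25%, some college 84/140 = 60%, associate degree 77/220 = 35%, bachelor's degree 72/160 = 45%.
Inverse-response-rate weighting restores each class to its sampled count, so class totals weight by n_sampled:
  high school: 140 × 38.5 = 5390
  some college: 140 × 29 = 4060
  associate degree: 220 × 48 = 10,560
  bachelor's degree: 160 × 49.5 = 7920
Adjusted estimate = 27,930 / 660 = 42.3182 → 42.3.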